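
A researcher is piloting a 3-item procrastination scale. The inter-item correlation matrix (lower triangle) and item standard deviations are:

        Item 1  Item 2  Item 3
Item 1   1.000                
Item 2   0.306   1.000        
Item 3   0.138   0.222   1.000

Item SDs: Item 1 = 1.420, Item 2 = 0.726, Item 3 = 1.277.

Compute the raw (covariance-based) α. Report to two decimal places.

Σσ²ᵢ = 1.420² + 0.726² + 1.277² = 4.1742
Covariances σ_ij = r_ij · s_i · s_j:
  σ(Item 1,Item 2) = 0.306 × 1.420 × 0.726 = 0.3155
  σ(Item 1,Item 3) = 0.138 × 1.420 × 1.277 = 0.2502
  σ(Item 2,Item 3) = 0.222 × 0.726 × 1.277 = 0.2058
σ²_T = Σσ²ᵢ + 2·Σσ_ij = 4.1742 + 2 × 0.7715 = 5.7172
α = (3/2)·(1 − 4.1742/5.7172) = 0.40

α = 0.40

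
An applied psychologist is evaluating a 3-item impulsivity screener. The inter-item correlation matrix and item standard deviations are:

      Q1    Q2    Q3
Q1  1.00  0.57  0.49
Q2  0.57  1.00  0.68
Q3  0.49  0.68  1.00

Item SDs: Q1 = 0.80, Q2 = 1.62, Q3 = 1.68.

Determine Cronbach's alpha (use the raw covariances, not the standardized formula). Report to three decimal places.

α = 0.774

Σσ²ᵢ = 0.80² + 1.62² + 1.68² = 6.0868
Covariances σ_ij = r_ij · s_i · s_j:
  σ(Q1,Q2) = 0.57 × 0.80 × 1.62 = 0.7387
  σ(Q1,Q3) = 0.49 × 0.80 × 1.68 = 0.6586
  σ(Q2,Q3) = 0.68 × 1.62 × 1.68 = 1.8507
σ²_T = Σσ²ᵢ + 2·Σσ_ij = 6.0868 + 2 × 3.2480 = 12.5828
α = (3/2)·(1 − 6.0868/12.5828) = 0.774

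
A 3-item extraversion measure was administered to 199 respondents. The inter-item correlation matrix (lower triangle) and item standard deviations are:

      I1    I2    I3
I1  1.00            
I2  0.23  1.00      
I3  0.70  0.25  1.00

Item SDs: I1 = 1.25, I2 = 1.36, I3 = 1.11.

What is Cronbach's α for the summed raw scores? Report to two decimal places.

Σσ²ᵢ = 1.25² + 1.36² + 1.11² = 4.6442
Covariances σ_ij = r_ij · s_i · s_j:
  σ(I1,I2) = 0.23 × 1.25 × 1.36 = 0.3910
  σ(I1,I3) = 0.70 × 1.25 × 1.11 = 0.9713
  σ(I2,I3) = 0.25 × 1.36 × 1.11 = 0.3774
σ²_T = Σσ²ᵢ + 2·Σσ_ij = 4.6442 + 2 × 1.7397 = 8.1236
α = (3/2)·(1 − 4.6442/8.1236) = 0.64

α = 0.64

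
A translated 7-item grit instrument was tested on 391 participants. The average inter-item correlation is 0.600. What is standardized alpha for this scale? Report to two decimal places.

α = 0.91

Standardized α = k·r̄ / (1 + (k−1)·r̄) = 7 × 0.600 / (1 + 6 × 0.600)
  = 4.2000 / 4.6000 = 0.91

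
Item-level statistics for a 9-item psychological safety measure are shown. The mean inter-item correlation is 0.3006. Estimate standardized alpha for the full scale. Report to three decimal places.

Standardized α = k·r̄ / (1 + (k−1)·r̄) = 9 × 0.3006 / (1 + 8 × 0.3006)
  = 2.7054 / 3.4048 = 0.795

standardized alpha = 0.795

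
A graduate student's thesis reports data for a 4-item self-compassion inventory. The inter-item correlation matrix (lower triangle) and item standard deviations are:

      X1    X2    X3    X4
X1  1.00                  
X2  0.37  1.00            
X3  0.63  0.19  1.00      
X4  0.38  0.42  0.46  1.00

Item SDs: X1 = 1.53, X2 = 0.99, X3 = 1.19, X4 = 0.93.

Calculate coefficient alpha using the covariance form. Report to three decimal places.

α = 0.728

Σσ²ᵢ = 1.53² + 0.99² + 1.19² + 0.93² = 5.6020
Covariances σ_ij = r_ij · s_i · s_j:
  σ(X1,X2) = 0.37 × 1.53 × 0.99 = 0.5604
  σ(X1,X3) = 0.63 × 1.53 × 1.19 = 1.1470
  σ(X1,X4) = 0.38 × 1.53 × 0.93 = 0.5407
  σ(X2,X3) = 0.19 × 0.99 × 1.19 = 0.2238
  σ(X2,X4) = 0.42 × 0.99 × 0.93 = 0.3867
  σ(X3,X4) = 0.46 × 1.19 × 0.93 = 0.5091
σ²_T = Σσ²ᵢ + 2·Σσ_ij = 5.6020 + 2 × 3.3677 = 12.3374
α = (4/3)·(1 − 5.6020/12.3374) = 0.728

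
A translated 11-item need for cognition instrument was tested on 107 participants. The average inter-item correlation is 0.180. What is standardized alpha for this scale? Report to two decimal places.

Standardized α = k·r̄ / (1 + (k−1)·r̄) = 11 × 0.180 / (1 + 10 × 0.180)
  = 1.9800 / 2.8000 = 0.71

α = 0.71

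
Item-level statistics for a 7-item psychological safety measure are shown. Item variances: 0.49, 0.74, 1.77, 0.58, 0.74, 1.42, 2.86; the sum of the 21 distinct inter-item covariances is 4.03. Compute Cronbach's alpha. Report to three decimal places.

ΣVar(i) = 0.49 + 0.74 + 1.77 + 0.58 + 0.74 + 1.42 + 2.86 = 8.60
Sum of distinct covariances = 4.03
σ²_T = ΣVar(i) + 2·Σcov = 8.60 + 2 × 4.03 = 16.66
α = (7/6)·(1 − 8.60/16.66) = 0.564

Cronbach's alpha = 0.564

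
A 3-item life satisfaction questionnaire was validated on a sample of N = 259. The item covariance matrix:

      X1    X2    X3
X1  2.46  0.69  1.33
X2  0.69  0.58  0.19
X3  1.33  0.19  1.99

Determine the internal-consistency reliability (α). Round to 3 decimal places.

α = 0.702

sum of item variances = 2.46 + 0.58 + 1.99 = 5.03
Sum of off-diagonal covariances = 2.21
total variance = 5.03 + 2 × 2.21 = 9.45
α = (k/(k−1))·(1 − sum of item variances/total variance) = (3/2)·(1 − 5.03/9.45) = 0.702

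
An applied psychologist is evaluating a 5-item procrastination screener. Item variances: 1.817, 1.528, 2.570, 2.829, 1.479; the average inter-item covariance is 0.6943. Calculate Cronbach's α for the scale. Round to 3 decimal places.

ΣVar(i) = 1.817 + 1.528 + 2.570 + 2.829 + 1.479 = 10.223
Sum of the 10 distinct covariances = 10 × 0.6943 = 6.9430
σ²_total = ΣVar(i) + 2·Σcov = 10.223 + 2 × 6.9430 = 24.1090
α = (5/4)·(1 − 10.223/24.1090) = 0.720

α = 0.720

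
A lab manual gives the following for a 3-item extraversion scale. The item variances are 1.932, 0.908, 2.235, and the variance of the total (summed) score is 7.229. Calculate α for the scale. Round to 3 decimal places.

α = 0.447

ΣVar(i) = 1.932 + 0.908 + 2.235 = 5.075
α = (k/(k−1))·(1 − ΣVar(i)/σ²_T) = (3/2)·(1 − 5.075/7.229) = 0.447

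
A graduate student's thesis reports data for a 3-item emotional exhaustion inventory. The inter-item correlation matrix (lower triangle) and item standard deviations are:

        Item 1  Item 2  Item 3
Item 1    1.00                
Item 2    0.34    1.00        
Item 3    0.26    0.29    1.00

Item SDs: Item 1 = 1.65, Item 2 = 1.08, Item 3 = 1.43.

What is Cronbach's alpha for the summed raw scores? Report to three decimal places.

Cronbach's alpha = 0.540

Σσ²ᵢ = 1.65² + 1.08² + 1.43² = 5.9338
Covariances σ_ij = r_ij · s_i · s_j:
  σ(Item 1,Item 2) = 0.34 × 1.65 × 1.08 = 0.6059
  σ(Item 1,Item 3) = 0.26 × 1.65 × 1.43 = 0.6135
  σ(Item 2,Item 3) = 0.29 × 1.08 × 1.43 = 0.4479
σ²_T = Σσ²ᵢ + 2·Σσ_ij = 5.9338 + 2 × 1.6673 = 9.2684
α = (3/2)·(1 − 5.9338/9.2684) = 0.540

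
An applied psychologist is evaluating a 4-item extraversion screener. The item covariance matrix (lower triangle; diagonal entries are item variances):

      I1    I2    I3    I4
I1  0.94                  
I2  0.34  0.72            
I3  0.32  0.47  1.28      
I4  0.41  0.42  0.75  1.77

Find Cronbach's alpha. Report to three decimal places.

Σσᵢ² = 0.94 + 0.72 + 1.28 + 1.77 = 4.71
Sum of the distinct covariances = 2.71
σ²_total = 4.71 + 2 × 2.71 = 10.13
α = (k/(k−1))·(1 − Σσᵢ²/σ²_total) = (4/3)·(1 − 4.71/10.13) = 0.713

α = 0.713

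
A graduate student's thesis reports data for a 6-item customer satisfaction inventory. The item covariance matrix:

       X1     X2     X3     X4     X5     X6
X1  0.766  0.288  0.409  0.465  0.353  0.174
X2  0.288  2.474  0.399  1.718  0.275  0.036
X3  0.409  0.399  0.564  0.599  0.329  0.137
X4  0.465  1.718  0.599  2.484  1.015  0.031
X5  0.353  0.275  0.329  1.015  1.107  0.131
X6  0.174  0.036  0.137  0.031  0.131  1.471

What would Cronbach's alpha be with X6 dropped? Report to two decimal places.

Cronbach's alpha = 0.77

Remaining items: X1, X2, X3, X4, X5 (k = 5).
ΣVar(i) = 0.766 + 2.474 + 0.564 + 2.484 + 1.107 = 7.395
σ²_total = 7.395 + 2 × 5.850 = 19.095
α (item deleted) = (5/4)·(1 − 7.395/19.095) = 0.77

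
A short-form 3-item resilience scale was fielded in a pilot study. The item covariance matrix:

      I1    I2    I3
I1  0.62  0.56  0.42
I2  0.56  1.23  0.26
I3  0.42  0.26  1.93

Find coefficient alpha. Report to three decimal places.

Σσ²ᵢ = 0.62 + 1.23 + 1.93 = 3.78
Σ_{i<j} σ_ij = 1.24
Var(T) = 3.78 + 2 × 1.24 = 6.26
α = (k/(k−1))·(1 − Σσ²ᵢ/Var(T)) = (3/2)·(1 − 3.78/6.26) = 0.594

coefficient alpha = 0.594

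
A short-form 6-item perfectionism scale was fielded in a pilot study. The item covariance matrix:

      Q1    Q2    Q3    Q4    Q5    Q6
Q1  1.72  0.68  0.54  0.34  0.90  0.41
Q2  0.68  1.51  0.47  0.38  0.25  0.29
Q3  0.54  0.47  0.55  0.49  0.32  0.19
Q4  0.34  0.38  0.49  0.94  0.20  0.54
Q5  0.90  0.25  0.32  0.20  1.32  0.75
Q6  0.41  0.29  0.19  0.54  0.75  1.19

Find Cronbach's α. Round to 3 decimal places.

ΣVar(i) = 1.72 + 1.51 + 0.55 + 0.94 + 1.32 + 1.19 = 7.23
Sum of off-diagonal covariances = 6.75
σ²_T = 7.23 + 2 × 6.75 = 20.73
α = (k/(k−1))·(1 − ΣVar(i)/σ²_T) = (6/5)·(1 − 7.23/20.73) = 0.781

Cronbach's α = 0.781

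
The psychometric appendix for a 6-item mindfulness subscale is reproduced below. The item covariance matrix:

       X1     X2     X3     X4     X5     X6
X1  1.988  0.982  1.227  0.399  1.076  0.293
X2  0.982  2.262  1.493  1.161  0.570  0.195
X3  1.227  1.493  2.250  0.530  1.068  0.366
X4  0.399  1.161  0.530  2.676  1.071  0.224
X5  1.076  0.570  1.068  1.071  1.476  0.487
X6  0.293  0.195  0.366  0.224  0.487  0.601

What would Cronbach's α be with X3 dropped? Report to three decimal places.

Remaining items: X1, X2, X4, X5, X6 (k = 5).
Σσ²ᵢ = 1.988 + 2.262 + 2.676 + 1.476 + 0.601 = 9.003
total variance = 9.003 + 2 × 6.458 = 21.919
α (item deleted) = (5/4)·(1 − 9.003/21.919) = 0.737

Cronbach's α = 0.737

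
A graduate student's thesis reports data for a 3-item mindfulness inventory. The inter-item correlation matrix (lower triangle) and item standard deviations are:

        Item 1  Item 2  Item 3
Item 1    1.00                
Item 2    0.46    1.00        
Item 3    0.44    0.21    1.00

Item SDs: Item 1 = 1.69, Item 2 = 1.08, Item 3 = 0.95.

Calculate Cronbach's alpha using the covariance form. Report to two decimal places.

Cronbach's alpha = 0.63

Σσ²ᵢ = 1.69² + 1.08² + 0.95² = 4.9250
Covariances σ_ij = r_ij · s_i · s_j:
  σ(Item 1,Item 2) = 0.46 × 1.69 × 1.08 = 0.8396
  σ(Item 1,Item 3) = 0.44 × 1.69 × 0.95 = 0.7064
  σ(Item 2,Item 3) = 0.21 × 1.08 × 0.95 = 0.2155
σ²_T = Σσ²ᵢ + 2·Σσ_ij = 4.9250 + 2 × 1.7615 = 8.4480
α = (3/2)·(1 − 4.9250/8.4480) = 0.63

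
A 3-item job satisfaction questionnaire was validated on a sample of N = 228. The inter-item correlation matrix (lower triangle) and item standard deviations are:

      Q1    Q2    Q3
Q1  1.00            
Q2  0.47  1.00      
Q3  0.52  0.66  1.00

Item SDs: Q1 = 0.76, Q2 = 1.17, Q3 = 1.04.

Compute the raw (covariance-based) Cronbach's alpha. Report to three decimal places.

Cronbach's alpha = 0.778

Σσ²ᵢ = 0.76² + 1.17² + 1.04² = 3.0281
Covariances σ_ij = r_ij · s_i · s_j:
  σ(Q1,Q2) = 0.47 × 0.76 × 1.17 = 0.4179
  σ(Q1,Q3) = 0.52 × 0.76 × 1.04 = 0.4110
  σ(Q2,Q3) = 0.66 × 1.17 × 1.04 = 0.8031
σ²_T = Σσ²ᵢ + 2·Σσ_ij = 3.0281 + 2 × 1.6320 = 6.2921
α = (3/2)·(1 − 3.0281/6.2921) = 0.778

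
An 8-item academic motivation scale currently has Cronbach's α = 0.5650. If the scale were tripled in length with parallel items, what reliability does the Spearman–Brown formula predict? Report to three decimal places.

Length factor m = 3
α' = m·α / (1 + (m−1)·α)
   = 3 × 0.5650 / (1 + (3 − 1) × 0.5650)
   = 1.6950 / 2.1300 = 0.796

predicted reliability = 0.796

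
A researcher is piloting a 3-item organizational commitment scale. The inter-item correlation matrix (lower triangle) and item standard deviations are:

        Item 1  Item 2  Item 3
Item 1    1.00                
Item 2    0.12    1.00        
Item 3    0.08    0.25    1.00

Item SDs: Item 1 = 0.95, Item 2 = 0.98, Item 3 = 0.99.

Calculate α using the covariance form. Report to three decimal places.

Σσ²ᵢ = 0.95² + 0.98² + 0.99² = 2.8430
Covariances σ_ij = r_ij · s_i · s_j:
  σ(Item 1,Item 2) = 0.12 × 0.95 × 0.98 = 0.1117
  σ(Item 1,Item 3) = 0.08 × 0.95 × 0.99 = 0.0752
  σ(Item 2,Item 3) = 0.25 × 0.98 × 0.99 = 0.2425
σ²_T = Σσ²ᵢ + 2·Σσ_ij = 2.8430 + 2 × 0.4294 = 3.7018
α = (3/2)·(1 − 2.8430/3.7018) = 0.348

α = 0.348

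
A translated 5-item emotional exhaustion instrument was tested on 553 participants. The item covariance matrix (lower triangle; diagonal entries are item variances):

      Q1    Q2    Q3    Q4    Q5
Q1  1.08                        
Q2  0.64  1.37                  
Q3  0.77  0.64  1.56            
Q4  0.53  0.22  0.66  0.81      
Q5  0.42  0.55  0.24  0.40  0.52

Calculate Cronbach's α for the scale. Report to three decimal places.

Σσ²ᵢ = 1.08 + 1.37 + 1.56 + 0.81 + 0.52 = 5.34
Sum of off-diagonal covariances = 5.07
σ²_T = 5.34 + 2 × 5.07 = 15.48
α = (k/(k−1))·(1 − Σσ²ᵢ/σ²_T) = (5/4)·(1 − 5.34/15.48) = 0.819

α = 0.819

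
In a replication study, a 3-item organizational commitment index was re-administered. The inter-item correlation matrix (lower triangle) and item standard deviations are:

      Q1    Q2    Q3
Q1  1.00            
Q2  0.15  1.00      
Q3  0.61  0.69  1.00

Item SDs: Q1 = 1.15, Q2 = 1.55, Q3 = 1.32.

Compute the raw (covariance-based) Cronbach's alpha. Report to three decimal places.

Σσ²ᵢ = 1.15² + 1.55² + 1.32² = 5.4674
Covariances σ_ij = r_ij · s_i · s_j:
  σ(Q1,Q2) = 0.15 × 1.15 × 1.55 = 0.2674
  σ(Q1,Q3) = 0.61 × 1.15 × 1.32 = 0.9260
  σ(Q2,Q3) = 0.69 × 1.55 × 1.32 = 1.4117
σ²_T = Σσ²ᵢ + 2·Σσ_ij = 5.4674 + 2 × 2.6051 = 10.6776
α = (3/2)·(1 − 5.4674/10.6776) = 0.732

Cronbach's alpha = 0.732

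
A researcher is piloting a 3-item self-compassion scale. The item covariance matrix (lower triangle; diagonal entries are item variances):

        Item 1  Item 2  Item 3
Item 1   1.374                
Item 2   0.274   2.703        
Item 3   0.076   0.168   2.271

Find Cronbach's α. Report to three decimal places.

Cronbach's α = 0.210

ΣVar(i) = 1.374 + 2.703 + 2.271 = 6.348
Σ_{i<j} σ_ij = 0.518
Var(T) = 6.348 + 2 × 0.518 = 7.384
α = (k/(k−1))·(1 − ΣVar(i)/Var(T)) = (3/2)·(1 − 6.348/7.384) = 0.210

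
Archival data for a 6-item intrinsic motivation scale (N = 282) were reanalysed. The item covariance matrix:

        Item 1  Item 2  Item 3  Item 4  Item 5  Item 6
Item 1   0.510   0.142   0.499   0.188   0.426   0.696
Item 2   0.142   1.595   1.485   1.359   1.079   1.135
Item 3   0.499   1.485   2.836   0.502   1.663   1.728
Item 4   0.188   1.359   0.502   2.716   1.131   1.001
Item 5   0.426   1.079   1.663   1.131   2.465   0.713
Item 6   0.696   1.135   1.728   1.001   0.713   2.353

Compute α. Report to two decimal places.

α = 0.83

sum of item variances = 0.510 + 1.595 + 2.836 + 2.716 + 2.465 + 2.353 = 12.475
Sum of the distinct covariances = 13.747
σ²_T = 12.475 + 2 × 13.747 = 39.969
α = (k/(k−1))·(1 − sum of item variances/σ²_T) = (6/5)·(1 − 12.475/39.969) = 0.83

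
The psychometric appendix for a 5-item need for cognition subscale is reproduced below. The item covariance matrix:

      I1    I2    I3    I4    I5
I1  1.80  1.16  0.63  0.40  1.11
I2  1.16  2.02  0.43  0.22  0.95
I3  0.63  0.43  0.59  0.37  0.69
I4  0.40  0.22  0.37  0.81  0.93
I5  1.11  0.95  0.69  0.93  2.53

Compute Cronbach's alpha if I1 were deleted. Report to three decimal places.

Remaining items: I2, I3, I4, I5 (k = 4).
ΣVar(i) = 2.02 + 0.59 + 0.81 + 2.53 = 5.95
total variance = 5.95 + 2 × 3.59 = 13.13
α (item deleted) = (4/3)·(1 − 5.95/13.13) = 0.729

Cronbach's alpha = 0.729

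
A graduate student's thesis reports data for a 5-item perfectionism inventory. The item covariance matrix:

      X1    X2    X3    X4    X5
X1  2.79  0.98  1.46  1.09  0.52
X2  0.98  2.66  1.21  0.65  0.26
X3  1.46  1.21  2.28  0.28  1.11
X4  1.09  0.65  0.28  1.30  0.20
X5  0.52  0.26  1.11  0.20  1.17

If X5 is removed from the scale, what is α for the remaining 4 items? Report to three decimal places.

α = 0.742

Remaining items: X1, X2, X3, X4 (k = 4).
Σσᵢ² = 2.79 + 2.66 + 2.28 + 1.30 = 9.03
total variance = 9.03 + 2 × 5.67 = 20.37
α (item deleted) = (4/3)·(1 − 9.03/20.37) = 0.742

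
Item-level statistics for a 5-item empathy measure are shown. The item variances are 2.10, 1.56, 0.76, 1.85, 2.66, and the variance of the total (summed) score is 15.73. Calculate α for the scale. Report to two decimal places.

ΣVar(i) = 2.10 + 1.56 + 0.76 + 1.85 + 2.66 = 8.93
α = (k/(k−1))·(1 − ΣVar(i)/total variance) = (5/4)·(1 − 8.93/15.73) = 0.54

α = 0.54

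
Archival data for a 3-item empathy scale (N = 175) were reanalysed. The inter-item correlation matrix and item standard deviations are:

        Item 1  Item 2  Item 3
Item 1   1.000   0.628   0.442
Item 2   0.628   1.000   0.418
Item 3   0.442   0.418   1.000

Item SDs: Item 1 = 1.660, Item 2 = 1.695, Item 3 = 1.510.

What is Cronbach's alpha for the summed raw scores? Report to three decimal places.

α = 0.749

Σσ²ᵢ = 1.660² + 1.695² + 1.510² = 7.9087
Covariances σ_ij = r_ij · s_i · s_j:
  σ(Item 1,Item 2) = 0.628 × 1.660 × 1.695 = 1.7670
  σ(Item 1,Item 3) = 0.442 × 1.660 × 1.510 = 1.1079
  σ(Item 2,Item 3) = 0.418 × 1.695 × 1.510 = 1.0699
σ²_T = Σσ²ᵢ + 2·Σσ_ij = 7.9087 + 2 × 3.9448 = 15.7983
α = (3/2)·(1 − 7.9087/15.7983) = 0.749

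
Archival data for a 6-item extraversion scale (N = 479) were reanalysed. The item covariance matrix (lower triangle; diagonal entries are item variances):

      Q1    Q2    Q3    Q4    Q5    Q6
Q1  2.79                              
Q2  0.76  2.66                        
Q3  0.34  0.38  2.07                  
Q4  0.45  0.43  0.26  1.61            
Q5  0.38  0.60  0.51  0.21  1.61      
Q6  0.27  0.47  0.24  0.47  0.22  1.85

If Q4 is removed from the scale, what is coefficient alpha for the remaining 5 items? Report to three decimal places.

Remaining items: Q1, Q2, Q3, Q5, Q6 (k = 5).
Σσᵢ² = 2.79 + 2.66 + 2.07 + 1.61 + 1.85 = 10.98
total variance = 10.98 + 2 × 4.17 = 19.32
α (item deleted) = (5/4)·(1 − 10.98/19.32) = 0.540

α = 0.540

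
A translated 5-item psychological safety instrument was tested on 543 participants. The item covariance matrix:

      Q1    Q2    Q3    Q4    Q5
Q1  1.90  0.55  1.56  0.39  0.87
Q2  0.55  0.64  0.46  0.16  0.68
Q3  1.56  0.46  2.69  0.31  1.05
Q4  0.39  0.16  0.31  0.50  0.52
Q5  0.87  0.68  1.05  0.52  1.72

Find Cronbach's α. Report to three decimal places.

ΣVar(i) = 1.90 + 0.64 + 2.69 + 0.50 + 1.72 = 7.45
Σ_{i<j} σ_ij = 6.55
total variance = 7.45 + 2 × 6.55 = 20.55
α = (k/(k−1))·(1 − ΣVar(i)/total variance) = (5/4)·(1 − 7.45/20.55) = 0.797

α = 0.797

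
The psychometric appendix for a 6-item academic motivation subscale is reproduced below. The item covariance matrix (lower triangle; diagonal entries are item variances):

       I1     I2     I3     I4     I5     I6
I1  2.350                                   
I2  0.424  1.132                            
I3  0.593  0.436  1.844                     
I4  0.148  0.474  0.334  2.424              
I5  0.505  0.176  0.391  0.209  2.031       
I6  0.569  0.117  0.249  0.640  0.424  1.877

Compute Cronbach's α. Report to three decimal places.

Cronbach's α = 0.593

Σσᵢ² = 2.350 + 1.132 + 1.844 + 2.424 + 2.031 + 1.877 = 11.658
Σ_{i<j} σ_ij = 5.689
Var(T) = 11.658 + 2 × 5.689 = 23.036
α = (k/(k−1))·(1 − Σσᵢ²/Var(T)) = (6/5)·(1 − 11.658/23.036) = 0.593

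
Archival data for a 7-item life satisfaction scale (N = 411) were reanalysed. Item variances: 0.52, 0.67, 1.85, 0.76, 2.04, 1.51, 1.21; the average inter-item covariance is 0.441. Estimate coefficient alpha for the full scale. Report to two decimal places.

Σσ²ᵢ = 0.52 + 0.67 + 1.85 + 0.76 + 2.04 + 1.51 + 1.21 = 8.56
Sum of the 21 distinct covariances = 21 × 0.441 = 9.261
σ²_total = Σσ²ᵢ + 2·Σcov = 8.56 + 2 × 9.261 = 27.082
α = (7/6)·(1 − 8.56/27.082) = 0.80

α = 0.80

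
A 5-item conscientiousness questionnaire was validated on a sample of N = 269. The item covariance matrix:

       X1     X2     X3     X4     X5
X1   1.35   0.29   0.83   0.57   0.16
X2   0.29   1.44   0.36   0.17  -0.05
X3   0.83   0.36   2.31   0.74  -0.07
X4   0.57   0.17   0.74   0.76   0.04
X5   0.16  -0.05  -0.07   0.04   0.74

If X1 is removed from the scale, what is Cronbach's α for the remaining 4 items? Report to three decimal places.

Cronbach's α = 0.416

Remaining items: X2, X3, X4, X5 (k = 4).
ΣVar(i) = 1.44 + 2.31 + 0.76 + 0.74 = 5.25
σ²_total = 5.25 + 2 × 1.19 = 7.63
α (item deleted) = (4/3)·(1 − 5.25/7.63) = 0.416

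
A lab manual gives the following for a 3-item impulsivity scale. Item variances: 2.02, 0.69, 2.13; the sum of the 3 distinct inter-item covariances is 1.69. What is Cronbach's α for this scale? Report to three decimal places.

ΣVar(i) = 2.02 + 0.69 + 2.13 = 4.84
Sum of distinct covariances = 1.69
Var(T) = ΣVar(i) + 2·Σcov = 4.84 + 2 × 1.69 = 8.22
α = (3/2)·(1 − 4.84/8.22) = 0.617

α = 0.617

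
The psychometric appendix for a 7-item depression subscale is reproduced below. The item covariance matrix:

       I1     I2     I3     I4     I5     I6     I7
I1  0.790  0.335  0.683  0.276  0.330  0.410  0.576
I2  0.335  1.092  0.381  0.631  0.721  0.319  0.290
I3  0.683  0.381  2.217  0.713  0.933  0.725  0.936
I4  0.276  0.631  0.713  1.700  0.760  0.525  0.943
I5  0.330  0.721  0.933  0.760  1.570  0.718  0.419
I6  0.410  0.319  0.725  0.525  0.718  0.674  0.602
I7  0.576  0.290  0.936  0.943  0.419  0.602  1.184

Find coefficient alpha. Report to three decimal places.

ΣVar(i) = 0.790 + 1.092 + 2.217 + 1.700 + 1.570 + 0.674 + 1.184 = 9.227
Sum of off-diagonal covariances = 12.226
σ²_T = 9.227 + 2 × 12.226 = 33.679
α = (k/(k−1))·(1 − ΣVar(i)/σ²_T) = (7/6)·(1 − 9.227/33.679) = 0.847

coefficient alpha = 0.847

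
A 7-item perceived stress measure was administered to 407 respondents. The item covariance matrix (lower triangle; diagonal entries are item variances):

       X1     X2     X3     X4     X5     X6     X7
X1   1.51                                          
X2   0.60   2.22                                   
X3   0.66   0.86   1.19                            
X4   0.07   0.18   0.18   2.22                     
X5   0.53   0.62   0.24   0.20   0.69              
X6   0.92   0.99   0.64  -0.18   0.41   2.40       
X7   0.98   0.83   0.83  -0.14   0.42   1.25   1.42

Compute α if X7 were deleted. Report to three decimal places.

α = 0.690

Remaining items: X1, X2, X3, X4, X5, X6 (k = 6).
sum of item variances = 1.51 + 2.22 + 1.19 + 2.22 + 0.69 + 2.40 = 10.23
σ²_T = 10.23 + 2 × 6.92 = 24.07
α (item deleted) = (6/5)·(1 − 10.23/24.07) = 0.690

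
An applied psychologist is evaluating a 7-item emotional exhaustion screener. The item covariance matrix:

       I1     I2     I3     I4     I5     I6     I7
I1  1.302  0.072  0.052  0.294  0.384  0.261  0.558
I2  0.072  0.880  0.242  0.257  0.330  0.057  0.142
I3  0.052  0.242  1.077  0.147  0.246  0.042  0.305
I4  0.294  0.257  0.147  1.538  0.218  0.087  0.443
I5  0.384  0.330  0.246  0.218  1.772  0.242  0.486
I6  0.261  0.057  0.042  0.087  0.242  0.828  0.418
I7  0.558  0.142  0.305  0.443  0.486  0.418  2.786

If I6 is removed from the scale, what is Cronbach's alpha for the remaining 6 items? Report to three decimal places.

Remaining items: I1, I2, I3, I4, I5, I7 (k = 6).
ΣVar(i) = 1.302 + 0.880 + 1.077 + 1.538 + 1.772 + 2.786 = 9.355
Var(T) = 9.355 + 2 × 4.176 = 17.707
α (item deleted) = (6/5)·(1 − 9.355/17.707) = 0.566

α = 0.566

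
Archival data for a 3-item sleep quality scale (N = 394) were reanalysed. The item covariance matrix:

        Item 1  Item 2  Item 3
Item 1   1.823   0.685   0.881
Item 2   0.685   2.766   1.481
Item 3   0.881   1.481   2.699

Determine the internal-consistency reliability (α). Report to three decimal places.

Σσ²ᵢ = 1.823 + 2.766 + 2.699 = 7.288
Sum of the distinct covariances = 3.047
σ²_T = 7.288 + 2 × 3.047 = 13.382
α = (k/(k−1))·(1 − Σσ²ᵢ/σ²_T) = (3/2)·(1 − 7.288/13.382) = 0.683

α = 0.683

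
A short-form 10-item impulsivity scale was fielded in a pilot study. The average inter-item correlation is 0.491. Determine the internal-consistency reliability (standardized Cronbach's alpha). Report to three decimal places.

standardized Cronbach's alpha = 0.906

Standardized α = k·r̄ / (1 + (k−1)·r̄) = 10 × 0.491 / (1 + 9 × 0.491)
  = 4.9100 / 5.4190 = 0.906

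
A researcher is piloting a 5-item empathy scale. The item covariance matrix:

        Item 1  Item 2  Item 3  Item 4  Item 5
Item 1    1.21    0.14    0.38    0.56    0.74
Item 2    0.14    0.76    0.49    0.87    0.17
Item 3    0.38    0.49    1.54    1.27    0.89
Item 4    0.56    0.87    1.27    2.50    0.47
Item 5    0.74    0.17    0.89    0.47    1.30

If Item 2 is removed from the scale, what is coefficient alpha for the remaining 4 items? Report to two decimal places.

α = 0.76

Remaining items: Item 1, Item 3, Item 4, Item 5 (k = 4).
ΣVar(i) = 1.21 + 1.54 + 2.50 + 1.30 = 6.55
Var(T) = 6.55 + 2 × 4.31 = 15.17
α (item deleted) = (4/3)·(1 − 6.55/15.17) = 0.76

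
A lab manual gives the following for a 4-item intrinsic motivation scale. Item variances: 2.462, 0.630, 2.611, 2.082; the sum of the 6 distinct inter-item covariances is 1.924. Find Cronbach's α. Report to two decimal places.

α = 0.44

sum of item variances = 2.462 + 0.630 + 2.611 + 2.082 = 7.785
Sum of distinct covariances = 1.924
total variance = sum of item variances + 2·Σcov = 7.785 + 2 × 1.924 = 11.633
α = (4/3)·(1 − 7.785/11.633) = 0.44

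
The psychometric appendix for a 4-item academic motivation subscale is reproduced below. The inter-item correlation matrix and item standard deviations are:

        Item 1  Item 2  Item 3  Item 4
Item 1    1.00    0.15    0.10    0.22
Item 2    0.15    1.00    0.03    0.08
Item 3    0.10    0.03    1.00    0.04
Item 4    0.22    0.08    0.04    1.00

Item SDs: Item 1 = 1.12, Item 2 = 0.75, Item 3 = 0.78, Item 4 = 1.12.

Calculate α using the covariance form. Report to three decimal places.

Σσ²ᵢ = 1.12² + 0.75² + 0.78² + 1.12² = 3.6797
Covariances σ_ij = r_ij · s_i · s_j:
  σ(Item 1,Item 2) = 0.15 × 1.12 × 0.75 = 0.1260
  σ(Item 1,Item 3) = 0.10 × 1.12 × 0.78 = 0.0874
  σ(Item 1,Item 4) = 0.22 × 1.12 × 1.12 = 0.2760
  σ(Item 2,Item 3) = 0.03 × 0.75 × 0.78 = 0.0175
  σ(Item 2,Item 4) = 0.08 × 0.75 × 1.12 = 0.0672
  σ(Item 3,Item 4) = 0.04 × 0.78 × 1.12 = 0.0349
σ²_T = Σσ²ᵢ + 2·Σσ_ij = 3.6797 + 2 × 0.6090 = 4.8977
α = (4/3)·(1 − 3.6797/4.8977) = 0.332

α = 0.332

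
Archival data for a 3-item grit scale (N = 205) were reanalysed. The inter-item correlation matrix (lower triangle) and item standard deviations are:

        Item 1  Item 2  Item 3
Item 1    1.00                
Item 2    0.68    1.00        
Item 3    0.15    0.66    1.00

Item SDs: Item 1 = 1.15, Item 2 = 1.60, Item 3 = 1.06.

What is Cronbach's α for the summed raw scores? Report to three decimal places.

Σσ²ᵢ = 1.15² + 1.60² + 1.06² = 5.0061
Covariances σ_ij = r_ij · s_i · s_j:
  σ(Item 1,Item 2) = 0.68 × 1.15 × 1.60 = 1.2512
  σ(Item 1,Item 3) = 0.15 × 1.15 × 1.06 = 0.1828
  σ(Item 2,Item 3) = 0.66 × 1.60 × 1.06 = 1.1194
σ²_T = Σσ²ᵢ + 2·Σσ_ij = 5.0061 + 2 × 2.5534 = 10.1129
α = (3/2)·(1 − 5.0061/10.1129) = 0.757

α = 0.757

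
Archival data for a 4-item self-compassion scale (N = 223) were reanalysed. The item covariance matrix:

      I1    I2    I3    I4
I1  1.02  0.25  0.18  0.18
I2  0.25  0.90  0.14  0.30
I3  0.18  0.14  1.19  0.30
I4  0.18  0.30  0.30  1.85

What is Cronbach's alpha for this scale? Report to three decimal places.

Σσᵢ² = 1.02 + 0.90 + 1.19 + 1.85 = 4.96
Sum of the distinct covariances = 1.35
Var(T) = 4.96 + 2 × 1.35 = 7.66
α = (k/(k−1))·(1 − Σσᵢ²/Var(T)) = (4/3)·(1 − 4.96/7.66) = 0.470

Cronbach's alpha = 0.470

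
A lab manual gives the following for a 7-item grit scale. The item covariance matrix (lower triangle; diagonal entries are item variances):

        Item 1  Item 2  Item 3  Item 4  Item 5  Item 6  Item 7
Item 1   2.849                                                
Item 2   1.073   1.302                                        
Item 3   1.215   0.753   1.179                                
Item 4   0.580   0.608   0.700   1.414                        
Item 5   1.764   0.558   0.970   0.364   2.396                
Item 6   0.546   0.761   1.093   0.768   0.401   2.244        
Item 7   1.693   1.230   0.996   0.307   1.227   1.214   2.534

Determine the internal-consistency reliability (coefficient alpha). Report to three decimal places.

Σσ²ᵢ = 2.849 + 1.302 + 1.179 + 1.414 + 2.396 + 2.244 + 2.534 = 13.918
Σ_{i<j} σ_ij = 18.821
σ²_total = 13.918 + 2 × 18.821 = 51.560
α = (k/(k−1))·(1 − Σσ²ᵢ/σ²_total) = (7/6)·(1 − 13.918/51.560) = 0.852

coefficient alpha = 0.852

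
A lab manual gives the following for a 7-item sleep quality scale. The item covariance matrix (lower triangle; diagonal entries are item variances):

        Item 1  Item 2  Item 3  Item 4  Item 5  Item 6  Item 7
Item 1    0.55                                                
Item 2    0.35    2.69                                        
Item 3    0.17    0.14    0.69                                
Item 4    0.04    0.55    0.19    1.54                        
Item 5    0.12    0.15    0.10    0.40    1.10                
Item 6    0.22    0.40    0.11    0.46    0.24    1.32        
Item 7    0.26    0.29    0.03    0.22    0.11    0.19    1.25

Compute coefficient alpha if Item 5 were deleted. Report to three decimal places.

α = 0.569

Remaining items: Item 1, Item 2, Item 3, Item 4, Item 6, Item 7 (k = 6).
sum of item variances = 0.55 + 2.69 + 0.69 + 1.54 + 1.32 + 1.25 = 8.04
σ²_total = 8.04 + 2 × 3.62 = 15.28
α (item deleted) = (6/5)·(1 − 8.04/15.28) = 0.569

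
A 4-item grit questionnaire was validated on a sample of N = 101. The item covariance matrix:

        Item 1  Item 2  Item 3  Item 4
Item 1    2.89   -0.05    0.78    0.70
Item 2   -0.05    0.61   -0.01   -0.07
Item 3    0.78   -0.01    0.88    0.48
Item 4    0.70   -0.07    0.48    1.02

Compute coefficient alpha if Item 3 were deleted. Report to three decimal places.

Remaining items: Item 1, Item 2, Item 4 (k = 3).
sum of item variances = 2.89 + 0.61 + 1.02 = 4.52
σ²_T = 4.52 + 2 × 0.58 = 5.68
α (item deleted) = (3/2)·(1 − 4.52/5.68) = 0.306

α = 0.306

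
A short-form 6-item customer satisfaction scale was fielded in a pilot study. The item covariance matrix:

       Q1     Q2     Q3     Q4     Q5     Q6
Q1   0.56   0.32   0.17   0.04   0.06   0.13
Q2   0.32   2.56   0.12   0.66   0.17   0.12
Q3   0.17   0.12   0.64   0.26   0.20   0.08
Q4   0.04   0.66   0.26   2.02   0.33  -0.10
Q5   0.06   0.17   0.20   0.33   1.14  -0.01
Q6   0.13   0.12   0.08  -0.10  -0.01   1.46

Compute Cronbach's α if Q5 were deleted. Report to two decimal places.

Remaining items: Q1, Q2, Q3, Q4, Q6 (k = 5).
Σσᵢ² = 0.56 + 2.56 + 0.64 + 2.02 + 1.46 = 7.24
σ²_T = 7.24 + 2 × 1.80 = 10.84
α (item deleted) = (5/4)·(1 − 7.24/10.84) = 0.42

α = 0.42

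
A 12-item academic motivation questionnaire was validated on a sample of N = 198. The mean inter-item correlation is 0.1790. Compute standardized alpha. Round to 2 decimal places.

Standardized α = k·r̄ / (1 + (k−1)·r̄) = 12 × 0.1790 / (1 + 11 × 0.1790)
  = 2.1480 / 2.9690 = 0.72

α = 0.72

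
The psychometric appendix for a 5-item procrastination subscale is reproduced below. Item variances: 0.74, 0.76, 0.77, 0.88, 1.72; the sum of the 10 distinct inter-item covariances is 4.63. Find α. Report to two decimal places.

sum of item variances = 0.74 + 0.76 + 0.77 + 0.88 + 1.72 = 4.87
Sum of distinct covariances = 4.63
σ²_T = sum of item variances + 2·Σcov = 4.87 + 2 × 4.63 = 14.13
α = (5/4)·(1 − 4.87/14.13) = 0.82

α = 0.82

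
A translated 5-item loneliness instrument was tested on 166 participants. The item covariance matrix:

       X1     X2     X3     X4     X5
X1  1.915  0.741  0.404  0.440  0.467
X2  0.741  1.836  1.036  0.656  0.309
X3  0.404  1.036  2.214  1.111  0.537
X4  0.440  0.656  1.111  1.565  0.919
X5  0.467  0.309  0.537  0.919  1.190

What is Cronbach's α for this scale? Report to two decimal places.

Cronbach's α = 0.75

Σσ²ᵢ = 1.915 + 1.836 + 2.214 + 1.565 + 1.190 = 8.720
Sum of off-diagonal covariances = 6.620
σ²_T = 8.720 + 2 × 6.620 = 21.960
α = (k/(k−1))·(1 − Σσ²ᵢ/σ²_T) = (5/4)·(1 − 8.720/21.960) = 0.75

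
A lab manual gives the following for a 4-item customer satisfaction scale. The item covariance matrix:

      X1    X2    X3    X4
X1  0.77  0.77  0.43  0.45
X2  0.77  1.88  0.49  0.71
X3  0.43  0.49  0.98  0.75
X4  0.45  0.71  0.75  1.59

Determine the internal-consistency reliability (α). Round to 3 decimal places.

Σσ²ᵢ = 0.77 + 1.88 + 0.98 + 1.59 = 5.22
Sum of the distinct covariances = 3.60
Var(T) = 5.22 + 2 × 3.60 = 12.42
α = (k/(k−1))·(1 − Σσ²ᵢ/Var(T)) = (4/3)·(1 − 5.22/12.42) = 0.773

α = 0.773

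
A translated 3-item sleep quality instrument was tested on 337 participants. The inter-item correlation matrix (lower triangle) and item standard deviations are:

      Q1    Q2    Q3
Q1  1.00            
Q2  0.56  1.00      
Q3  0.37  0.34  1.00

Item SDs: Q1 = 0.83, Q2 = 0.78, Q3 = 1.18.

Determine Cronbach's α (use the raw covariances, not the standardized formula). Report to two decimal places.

α = 0.65

Σσ²ᵢ = 0.83² + 0.78² + 1.18² = 2.6897
Covariances σ_ij = r_ij · s_i · s_j:
  σ(Q1,Q2) = 0.56 × 0.83 × 0.78 = 0.3625
  σ(Q1,Q3) = 0.37 × 0.83 × 1.18 = 0.3624
  σ(Q2,Q3) = 0.34 × 0.78 × 1.18 = 0.3129
σ²_T = Σσ²ᵢ + 2·Σσ_ij = 2.6897 + 2 × 1.0378 = 4.7653
α = (3/2)·(1 − 2.6897/4.7653) = 0.65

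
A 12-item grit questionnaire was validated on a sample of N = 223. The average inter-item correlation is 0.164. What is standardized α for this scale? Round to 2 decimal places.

standardized α = 0.70

Standardized α = k·r̄ / (1 + (k−1)·r̄) = 12 × 0.164 / (1 + 11 × 0.164)
  = 1.9680 / 2.8040 = 0.70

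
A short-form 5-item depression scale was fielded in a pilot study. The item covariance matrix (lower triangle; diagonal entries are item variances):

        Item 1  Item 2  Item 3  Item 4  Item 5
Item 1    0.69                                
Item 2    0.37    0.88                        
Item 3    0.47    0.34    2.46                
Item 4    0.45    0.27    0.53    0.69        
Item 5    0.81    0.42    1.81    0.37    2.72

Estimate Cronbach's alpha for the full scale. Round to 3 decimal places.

α = 0.764

sum of item variances = 0.69 + 0.88 + 2.46 + 0.69 + 2.72 = 7.44
Sum of the distinct covariances = 5.84
σ²_T = 7.44 + 2 × 5.84 = 19.12
α = (k/(k−1))·(1 − sum of item variances/σ²_T) = (5/4)·(1 − 7.44/19.12) = 0.764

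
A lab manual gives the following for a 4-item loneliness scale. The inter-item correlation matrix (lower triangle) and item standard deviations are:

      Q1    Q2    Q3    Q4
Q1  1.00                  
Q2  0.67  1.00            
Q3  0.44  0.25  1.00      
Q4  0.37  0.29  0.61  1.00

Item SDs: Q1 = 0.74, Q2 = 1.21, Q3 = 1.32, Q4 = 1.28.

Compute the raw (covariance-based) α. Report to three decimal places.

α = 0.730

Σσ²ᵢ = 0.74² + 1.21² + 1.32² + 1.28² = 5.3925
Covariances σ_ij = r_ij · s_i · s_j:
  σ(Q1,Q2) = 0.67 × 0.74 × 1.21 = 0.5999
  σ(Q1,Q3) = 0.44 × 0.74 × 1.32 = 0.4298
  σ(Q1,Q4) = 0.37 × 0.74 × 1.28 = 0.3505
  σ(Q2,Q3) = 0.25 × 1.21 × 1.32 = 0.3993
  σ(Q2,Q4) = 0.29 × 1.21 × 1.28 = 0.4492
  σ(Q3,Q4) = 0.61 × 1.32 × 1.28 = 1.0307
σ²_T = Σσ²ᵢ + 2·Σσ_ij = 5.3925 + 2 × 3.2594 = 11.9113
α = (4/3)·(1 − 5.3925/11.9113) = 0.730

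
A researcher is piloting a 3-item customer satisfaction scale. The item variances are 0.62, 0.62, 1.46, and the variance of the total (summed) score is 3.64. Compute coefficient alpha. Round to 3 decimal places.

α = 0.387

ΣVar(i) = 0.62 + 0.62 + 1.46 = 2.70
α = (k/(k−1))·(1 − ΣVar(i)/Var(T)) = (3/2)·(1 − 2.70/3.64) = 0.387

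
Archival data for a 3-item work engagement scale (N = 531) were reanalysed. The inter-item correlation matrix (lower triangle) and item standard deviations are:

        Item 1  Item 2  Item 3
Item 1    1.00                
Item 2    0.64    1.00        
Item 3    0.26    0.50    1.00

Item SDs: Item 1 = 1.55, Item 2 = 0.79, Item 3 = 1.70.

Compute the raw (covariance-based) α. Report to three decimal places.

Σσ²ᵢ = 1.55² + 0.79² + 1.70² = 5.9166
Covariances σ_ij = r_ij · s_i · s_j:
  σ(Item 1,Item 2) = 0.64 × 1.55 × 0.79 = 0.7837
  σ(Item 1,Item 3) = 0.26 × 1.55 × 1.70 = 0.6851
  σ(Item 2,Item 3) = 0.50 × 0.79 × 1.70 = 0.6715
σ²_T = Σσ²ᵢ + 2·Σσ_ij = 5.9166 + 2 × 2.1403 = 10.1972
α = (3/2)·(1 − 5.9166/10.1972) = 0.630

α = 0.630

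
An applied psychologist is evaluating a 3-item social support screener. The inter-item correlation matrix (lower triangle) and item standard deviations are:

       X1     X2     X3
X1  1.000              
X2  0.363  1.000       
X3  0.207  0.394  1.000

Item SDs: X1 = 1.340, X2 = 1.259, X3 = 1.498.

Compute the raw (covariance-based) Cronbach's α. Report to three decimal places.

Cronbach's α = 0.580

Σσ²ᵢ = 1.340² + 1.259² + 1.498² = 5.6247
Covariances σ_ij = r_ij · s_i · s_j:
  σ(X1,X2) = 0.363 × 1.340 × 1.259 = 0.6124
  σ(X1,X3) = 0.207 × 1.340 × 1.498 = 0.4155
  σ(X2,X3) = 0.394 × 1.259 × 1.498 = 0.7431
σ²_T = Σσ²ᵢ + 2·Σσ_ij = 5.6247 + 2 × 1.7710 = 9.1667
α = (3/2)·(1 − 5.6247/9.1667) = 0.580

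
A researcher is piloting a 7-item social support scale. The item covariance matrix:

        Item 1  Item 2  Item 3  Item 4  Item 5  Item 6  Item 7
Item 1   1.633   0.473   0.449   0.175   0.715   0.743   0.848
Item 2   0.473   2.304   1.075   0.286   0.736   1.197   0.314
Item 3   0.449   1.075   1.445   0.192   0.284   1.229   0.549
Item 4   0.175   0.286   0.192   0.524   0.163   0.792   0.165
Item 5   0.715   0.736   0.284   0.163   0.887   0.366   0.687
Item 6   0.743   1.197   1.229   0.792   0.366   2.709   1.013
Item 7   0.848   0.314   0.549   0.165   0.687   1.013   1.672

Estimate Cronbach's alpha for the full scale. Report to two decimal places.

ΣVar(i) = 1.633 + 2.304 + 1.445 + 0.524 + 0.887 + 2.709 + 1.672 = 11.174
Sum of off-diagonal covariances = 12.451
σ²_total = 11.174 + 2 × 12.451 = 36.076
α = (k/(k−1))·(1 − ΣVar(i)/σ²_total) = (7/6)·(1 − 11.174/36.076) = 0.81

Cronbach's alpha = 0.81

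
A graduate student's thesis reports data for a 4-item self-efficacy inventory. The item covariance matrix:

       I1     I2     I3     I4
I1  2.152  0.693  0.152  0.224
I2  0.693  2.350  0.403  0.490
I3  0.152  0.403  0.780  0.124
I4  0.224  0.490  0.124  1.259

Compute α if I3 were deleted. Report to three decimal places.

Remaining items: I1, I2, I4 (k = 3).
Σσᵢ² = 2.152 + 2.350 + 1.259 = 5.761
total variance = 5.761 + 2 × 1.407 = 8.575
α (item deleted) = (3/2)·(1 − 5.761/8.575) = 0.492

α = 0.492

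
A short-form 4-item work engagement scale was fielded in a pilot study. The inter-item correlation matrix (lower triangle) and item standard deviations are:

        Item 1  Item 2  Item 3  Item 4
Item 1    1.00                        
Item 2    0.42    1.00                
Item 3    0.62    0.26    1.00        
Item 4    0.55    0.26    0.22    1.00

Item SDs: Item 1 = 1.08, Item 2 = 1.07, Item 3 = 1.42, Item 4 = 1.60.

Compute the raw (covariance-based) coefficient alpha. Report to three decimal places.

coefficient alpha = 0.693

Σσ²ᵢ = 1.08² + 1.07² + 1.42² + 1.60² = 6.8877
Covariances σ_ij = r_ij · s_i · s_j:
  σ(Item 1,Item 2) = 0.42 × 1.08 × 1.07 = 0.4854
  σ(Item 1,Item 3) = 0.62 × 1.08 × 1.42 = 0.9508
  σ(Item 1,Item 4) = 0.55 × 1.08 × 1.60 = 0.9504
  σ(Item 2,Item 3) = 0.26 × 1.07 × 1.42 = 0.3950
  σ(Item 2,Item 4) = 0.26 × 1.07 × 1.60 = 0.4451
  σ(Item 3,Item 4) = 0.22 × 1.42 × 1.60 = 0.4998
σ²_T = Σσ²ᵢ + 2·Σσ_ij = 6.8877 + 2 × 3.7265 = 14.3407
α = (4/3)·(1 − 6.8877/14.3407) = 0.693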